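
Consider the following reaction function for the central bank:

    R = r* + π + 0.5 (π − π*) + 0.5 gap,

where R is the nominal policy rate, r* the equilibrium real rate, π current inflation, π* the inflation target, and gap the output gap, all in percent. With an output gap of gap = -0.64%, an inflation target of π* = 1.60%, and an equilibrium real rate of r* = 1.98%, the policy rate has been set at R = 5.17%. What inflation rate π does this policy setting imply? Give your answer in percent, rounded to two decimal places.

2.87%

Collecting π: R = r* + (1 + 0.5) π − 0.5 π* + 0.5 gap
1.5 π = 5.17 − 1.98 + 0.5 × 1.60 − 0.5 × (-0.64) = 4.31
π = 4.31 / 1.5 = 2.87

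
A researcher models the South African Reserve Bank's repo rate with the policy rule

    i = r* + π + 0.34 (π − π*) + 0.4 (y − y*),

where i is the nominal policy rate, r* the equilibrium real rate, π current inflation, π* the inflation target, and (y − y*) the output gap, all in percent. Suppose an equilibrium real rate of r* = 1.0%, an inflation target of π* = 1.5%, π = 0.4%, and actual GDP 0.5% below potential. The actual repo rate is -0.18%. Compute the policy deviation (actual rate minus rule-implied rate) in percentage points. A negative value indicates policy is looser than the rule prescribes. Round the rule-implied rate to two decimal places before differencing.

Output 0.5% below potential → (y − y*) = -0.5.
i = 1.0 + 0.4 + 0.34 × (0.4 − 1.5) + 0.4 × (-0.5)
   = 1.0 + 0.4 − 0.374 − 0.2 = 0.83
Deviation = -0.18 − 0.83 = -1.01 pp.

-1.01 pp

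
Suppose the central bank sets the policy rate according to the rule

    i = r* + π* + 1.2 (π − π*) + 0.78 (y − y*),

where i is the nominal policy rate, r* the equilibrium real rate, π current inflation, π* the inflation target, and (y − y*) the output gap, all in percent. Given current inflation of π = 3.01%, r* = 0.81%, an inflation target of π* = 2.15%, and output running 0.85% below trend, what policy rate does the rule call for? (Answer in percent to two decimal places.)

3.33%

Output 0.85% below potential → (y − y*) = -0.85.
i = 0.81 + 2.15 + 1.2 × (3.01 − 2.15) + 0.78 × (-0.85)
   = 0.81 + 2.15 + 1.032 − 0.663 = 3.33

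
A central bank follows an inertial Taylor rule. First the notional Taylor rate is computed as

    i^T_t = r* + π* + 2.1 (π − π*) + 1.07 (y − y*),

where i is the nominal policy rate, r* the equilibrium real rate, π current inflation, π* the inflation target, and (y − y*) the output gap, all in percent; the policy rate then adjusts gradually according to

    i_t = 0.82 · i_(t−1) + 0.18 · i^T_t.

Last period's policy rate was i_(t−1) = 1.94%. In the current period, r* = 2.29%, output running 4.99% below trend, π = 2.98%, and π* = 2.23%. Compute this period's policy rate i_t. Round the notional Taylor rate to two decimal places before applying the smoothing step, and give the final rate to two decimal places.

1.73%

Output 4.99% below potential → (y − y*) = -4.99.
i^T_t = 2.29 + 2.23 + 2.1 × (2.98 − 2.23) + 1.07 × (-4.99)
   = 2.29 + 2.23 + 1.575 − 5.3393 = 0.76
i_t = 0.82 × 1.94 + 0.18 × 0.76 = 1.5908 + 0.1368 = 1.73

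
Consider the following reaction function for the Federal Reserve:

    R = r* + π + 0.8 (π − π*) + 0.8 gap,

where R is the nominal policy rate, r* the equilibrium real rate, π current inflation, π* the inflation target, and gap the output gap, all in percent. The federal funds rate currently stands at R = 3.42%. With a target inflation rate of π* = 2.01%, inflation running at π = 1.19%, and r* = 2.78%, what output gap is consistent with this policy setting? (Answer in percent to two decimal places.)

0.8 gap = 3.42 − 2.78 − 1.19 − 0.8 × (1.19 − 2.01) = 0.106
gap = 0.106 / 0.8 = 0.13

0.13%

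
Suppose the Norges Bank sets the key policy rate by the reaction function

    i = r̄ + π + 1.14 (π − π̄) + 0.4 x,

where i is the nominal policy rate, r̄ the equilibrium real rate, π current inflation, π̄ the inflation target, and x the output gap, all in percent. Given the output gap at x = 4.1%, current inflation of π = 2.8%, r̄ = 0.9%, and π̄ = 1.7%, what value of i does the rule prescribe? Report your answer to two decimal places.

i = 0.9 + 2.8 + 1.14 × (2.8 − 1.7) + 0.4 × 4.1
   = 0.9 + 2.8 + 1.254 + 1.64 = 6.59

6.59%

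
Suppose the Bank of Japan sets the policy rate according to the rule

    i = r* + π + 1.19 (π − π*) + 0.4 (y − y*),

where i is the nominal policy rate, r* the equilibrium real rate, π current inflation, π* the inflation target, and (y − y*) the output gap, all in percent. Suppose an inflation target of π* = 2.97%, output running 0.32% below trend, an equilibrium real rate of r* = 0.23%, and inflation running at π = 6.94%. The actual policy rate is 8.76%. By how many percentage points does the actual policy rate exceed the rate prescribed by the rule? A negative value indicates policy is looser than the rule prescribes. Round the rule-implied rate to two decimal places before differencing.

-3.01 pp

Output 0.32% below potential → (y − y*) = -0.32.
i = 0.23 + 6.94 + 1.19 × (6.94 − 2.97) + 0.4 × (-0.32)
   = 0.23 + 6.94 + 4.7243 − 0.128 = 11.77
Deviation = 8.76 − 11.77 = -3.01 pp.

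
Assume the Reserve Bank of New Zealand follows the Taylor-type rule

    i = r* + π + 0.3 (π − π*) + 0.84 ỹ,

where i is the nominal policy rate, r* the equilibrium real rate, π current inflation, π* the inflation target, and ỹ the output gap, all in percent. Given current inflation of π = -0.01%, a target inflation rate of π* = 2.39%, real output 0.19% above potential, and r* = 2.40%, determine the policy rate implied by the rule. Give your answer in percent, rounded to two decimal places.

1.83%

Output 0.19% above potential → ỹ = 0.19.
i = 2.40 + (-0.01) + 0.3 × (-0.01 − 2.39) + 0.84 × 0.19
   = 2.40 − 0.01 − 0.72 + 0.1596 = 1.83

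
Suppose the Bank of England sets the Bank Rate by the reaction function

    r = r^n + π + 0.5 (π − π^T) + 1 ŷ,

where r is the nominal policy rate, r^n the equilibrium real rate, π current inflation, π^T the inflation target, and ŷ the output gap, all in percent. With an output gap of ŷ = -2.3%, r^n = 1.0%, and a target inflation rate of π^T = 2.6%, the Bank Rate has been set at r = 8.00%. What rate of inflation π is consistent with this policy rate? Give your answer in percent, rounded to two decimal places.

7.07%

Collecting π: r = r^n + (1 + 0.5) π − 0.5 π^T + 1 ŷ
1.5 π = 8.00 − 1.0 + 0.5 × 2.6 − 1 × (-2.3) = 10.6
π = 10.6 / 1.5 = 7.07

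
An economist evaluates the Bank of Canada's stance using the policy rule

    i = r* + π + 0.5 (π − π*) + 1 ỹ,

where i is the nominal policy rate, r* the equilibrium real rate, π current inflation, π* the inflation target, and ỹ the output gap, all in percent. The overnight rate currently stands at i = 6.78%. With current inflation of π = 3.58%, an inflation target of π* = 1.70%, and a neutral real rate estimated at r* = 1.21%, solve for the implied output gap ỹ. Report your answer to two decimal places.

1.05%

1 ỹ = 6.78 − 1.21 − 3.58 − 0.5 × (3.58 − 1.70) = 1.05
ỹ = 1.05 / 1 = 1.05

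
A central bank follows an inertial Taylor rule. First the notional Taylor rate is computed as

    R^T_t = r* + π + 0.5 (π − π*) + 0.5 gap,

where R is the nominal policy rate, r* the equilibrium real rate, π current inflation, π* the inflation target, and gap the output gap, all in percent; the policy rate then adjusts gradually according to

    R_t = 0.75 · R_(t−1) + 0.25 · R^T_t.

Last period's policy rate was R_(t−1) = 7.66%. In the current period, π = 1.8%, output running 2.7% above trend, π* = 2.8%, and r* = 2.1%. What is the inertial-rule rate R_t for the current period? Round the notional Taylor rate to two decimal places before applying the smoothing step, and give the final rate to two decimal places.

Output 2.7% above potential → gap = 2.7.
R^T_t = 2.1 + 1.8 + 0.5 × (1.8 − 2.8) + 0.5 × 2.7
   = 2.1 + 1.8 − 0.5 + 1.35 = 4.75
R_t = 0.75 × 7.66 + 0.25 × 4.75 = 5.745 + 1.1875 = 6.93

6.93%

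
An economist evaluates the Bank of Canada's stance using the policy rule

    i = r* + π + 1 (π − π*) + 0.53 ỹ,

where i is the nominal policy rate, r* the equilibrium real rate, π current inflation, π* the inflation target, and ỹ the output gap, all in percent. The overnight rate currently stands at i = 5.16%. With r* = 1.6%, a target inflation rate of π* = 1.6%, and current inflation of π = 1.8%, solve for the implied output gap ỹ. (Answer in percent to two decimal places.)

0.53 ỹ = 5.16 − 1.6 − 1.8 − 1 × (1.8 − 1.6) = 1.56
ỹ = 1.56 / 0.53 = 2.94

2.94%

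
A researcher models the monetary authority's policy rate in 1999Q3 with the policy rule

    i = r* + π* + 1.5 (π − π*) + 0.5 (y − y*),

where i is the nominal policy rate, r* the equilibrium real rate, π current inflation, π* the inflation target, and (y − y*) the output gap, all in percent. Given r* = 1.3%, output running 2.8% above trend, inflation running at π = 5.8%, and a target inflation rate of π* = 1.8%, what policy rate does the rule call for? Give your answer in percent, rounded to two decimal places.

Output 2.8% above potential → (y − y*) = 2.8.
i = 1.3 + 1.8 + 1.5 × (5.8 − 1.8) + 0.5 × 2.8
   = 1.3 + 1.8 + 6 + 1.4 = 10.50

10.50%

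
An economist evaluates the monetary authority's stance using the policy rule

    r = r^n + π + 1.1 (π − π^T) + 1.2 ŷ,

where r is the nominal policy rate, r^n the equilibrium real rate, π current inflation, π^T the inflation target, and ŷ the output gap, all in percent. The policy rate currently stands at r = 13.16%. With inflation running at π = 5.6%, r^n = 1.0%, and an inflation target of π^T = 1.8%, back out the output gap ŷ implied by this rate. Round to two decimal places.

1.98%

1.2 ŷ = 13.16 − 1.0 − 5.6 − 1.1 × (5.6 − 1.8) = 2.38
ŷ = 2.38 / 1.2 = 1.98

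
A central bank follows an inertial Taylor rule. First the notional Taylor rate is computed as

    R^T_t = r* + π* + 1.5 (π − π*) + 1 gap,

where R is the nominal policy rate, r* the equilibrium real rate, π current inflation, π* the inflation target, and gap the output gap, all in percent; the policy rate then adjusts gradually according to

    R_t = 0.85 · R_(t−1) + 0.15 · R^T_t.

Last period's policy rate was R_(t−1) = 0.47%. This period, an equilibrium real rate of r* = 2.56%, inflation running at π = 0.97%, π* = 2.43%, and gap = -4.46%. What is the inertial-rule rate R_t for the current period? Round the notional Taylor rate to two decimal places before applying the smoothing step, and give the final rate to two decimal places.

0.15%

R^T_t = 2.56 + 2.43 + 1.5 × (0.97 − 2.43) + 1 × (-4.46)
   = 2.56 + 2.43 − 2.19 − 4.46 = -1.66
R_t = 0.85 × 0.47 + 0.15 × (-1.66) = 0.3995 − 0.249 = 0.15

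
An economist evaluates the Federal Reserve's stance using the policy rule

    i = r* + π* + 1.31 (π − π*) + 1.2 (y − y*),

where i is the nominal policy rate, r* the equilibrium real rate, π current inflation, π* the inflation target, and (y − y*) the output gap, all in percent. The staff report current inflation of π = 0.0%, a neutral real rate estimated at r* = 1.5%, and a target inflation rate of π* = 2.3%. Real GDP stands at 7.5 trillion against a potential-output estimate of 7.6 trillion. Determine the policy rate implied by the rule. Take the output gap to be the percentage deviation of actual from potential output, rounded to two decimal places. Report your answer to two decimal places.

Output gap = 100 × (7.5 − 7.6) / 7.6 = -1.32%.
i = 1.50 + 2.30 + 1.31 × (0.00 − 2.30) + 1.2 × (-1.32)
   = 1.50 + 2.3 − 3.013 − 1.584 = -0.80

-0.80%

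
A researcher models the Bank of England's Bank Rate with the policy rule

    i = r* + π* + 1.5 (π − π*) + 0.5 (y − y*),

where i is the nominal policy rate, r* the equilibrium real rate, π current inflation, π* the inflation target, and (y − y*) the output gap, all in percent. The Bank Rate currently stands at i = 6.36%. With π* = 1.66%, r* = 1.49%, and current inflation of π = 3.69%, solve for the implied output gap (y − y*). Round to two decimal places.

0.33%

0.5 (y − y*) = 6.36 − 1.49 − 1.66 − 1.5 × (3.69 − 1.66) = 0.165
(y − y*) = 0.165 / 0.5 = 0.33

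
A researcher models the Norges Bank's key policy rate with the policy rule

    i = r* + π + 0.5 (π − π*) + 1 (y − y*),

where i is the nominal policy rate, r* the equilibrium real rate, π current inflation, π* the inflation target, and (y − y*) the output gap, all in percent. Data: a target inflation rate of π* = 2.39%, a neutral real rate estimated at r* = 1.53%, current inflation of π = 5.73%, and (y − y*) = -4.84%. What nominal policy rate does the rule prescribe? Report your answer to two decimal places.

4.09%

i = 1.53 + 5.73 + 0.5 × (5.73 − 2.39) + 1 × (-4.84)
   = 1.53 + 5.73 + 1.67 − 4.84 = 4.09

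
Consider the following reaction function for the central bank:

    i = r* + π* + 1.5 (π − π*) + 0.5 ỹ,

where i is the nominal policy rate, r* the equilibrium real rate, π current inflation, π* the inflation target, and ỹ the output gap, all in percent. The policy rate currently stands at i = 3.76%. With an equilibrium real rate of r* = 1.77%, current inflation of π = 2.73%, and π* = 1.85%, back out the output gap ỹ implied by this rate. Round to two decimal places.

0.5 ỹ = 3.76 − 1.77 − 1.85 − 1.5 × (2.73 − 1.85) = -1.18
ỹ = -1.18 / 0.5 = -2.36

-2.36%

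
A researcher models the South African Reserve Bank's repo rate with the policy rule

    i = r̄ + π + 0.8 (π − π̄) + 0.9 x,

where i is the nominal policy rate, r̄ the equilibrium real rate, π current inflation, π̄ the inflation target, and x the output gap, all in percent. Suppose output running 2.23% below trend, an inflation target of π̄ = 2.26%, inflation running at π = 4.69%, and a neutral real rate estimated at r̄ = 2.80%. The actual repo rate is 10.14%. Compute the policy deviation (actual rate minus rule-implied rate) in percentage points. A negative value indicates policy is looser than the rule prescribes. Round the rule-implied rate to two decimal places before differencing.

Output 2.23% below potential → x = -2.23.
i = 2.80 + 4.69 + 0.8 × (4.69 − 2.26) + 0.9 × (-2.23)
   = 2.80 + 4.69 + 1.944 − 2.007 = 7.43
Deviation = 10.14 − 7.43 = 2.71 pp.

2.71 pp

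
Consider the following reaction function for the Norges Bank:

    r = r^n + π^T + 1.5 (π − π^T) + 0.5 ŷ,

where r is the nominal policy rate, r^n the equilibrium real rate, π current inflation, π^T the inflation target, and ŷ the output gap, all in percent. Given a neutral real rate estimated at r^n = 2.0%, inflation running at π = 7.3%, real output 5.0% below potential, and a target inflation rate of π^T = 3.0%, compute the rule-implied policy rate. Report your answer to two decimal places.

Output 5.0% below potential → ŷ = -5.0.
r = 2.0 + 3.0 + 1.5 × (7.3 − 3.0) + 0.5 × (-5.0)
   = 2.0 + 3 + 6.45 − 2.5 = 8.95

8.95%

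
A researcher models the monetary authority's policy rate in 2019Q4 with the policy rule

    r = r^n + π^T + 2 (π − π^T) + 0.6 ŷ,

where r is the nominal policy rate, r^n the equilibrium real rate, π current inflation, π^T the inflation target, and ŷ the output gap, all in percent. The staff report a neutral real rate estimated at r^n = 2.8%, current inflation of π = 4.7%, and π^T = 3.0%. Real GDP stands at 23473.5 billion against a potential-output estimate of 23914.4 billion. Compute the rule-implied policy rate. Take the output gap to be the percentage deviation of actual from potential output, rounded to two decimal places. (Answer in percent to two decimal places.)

Output gap = 100 × (23473.5 − 23914.4) / 23914.4 = -1.84%.
r = 2.80 + 3.00 + 2 × (4.70 − 3.00) + 0.6 × (-1.84)
   = 2.80 + 3 + 3.4 − 1.104 = 8.10

8.10%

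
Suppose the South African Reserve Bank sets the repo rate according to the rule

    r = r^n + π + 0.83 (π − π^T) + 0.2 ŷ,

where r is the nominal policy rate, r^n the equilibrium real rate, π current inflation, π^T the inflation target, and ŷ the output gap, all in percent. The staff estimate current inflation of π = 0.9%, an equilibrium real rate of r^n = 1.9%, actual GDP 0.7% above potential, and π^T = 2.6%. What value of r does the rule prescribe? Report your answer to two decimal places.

Output 0.7% above potential → ŷ = 0.7.
r = 1.9 + 0.9 + 0.83 × (0.9 − 2.6) + 0.2 × 0.7
   = 1.9 + 0.9 − 1.411 + 0.14 = 1.53

1.53%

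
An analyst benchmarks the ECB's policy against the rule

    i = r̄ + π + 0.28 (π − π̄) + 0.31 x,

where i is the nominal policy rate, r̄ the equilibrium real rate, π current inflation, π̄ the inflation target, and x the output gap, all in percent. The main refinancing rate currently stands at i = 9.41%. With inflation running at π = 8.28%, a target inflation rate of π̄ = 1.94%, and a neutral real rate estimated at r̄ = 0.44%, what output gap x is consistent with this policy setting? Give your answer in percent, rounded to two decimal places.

-3.50%

0.31 x = 9.41 − 0.44 − 8.28 − 0.28 × (8.28 − 1.94) = -1.0852
x = -1.0852 / 0.31 = -3.50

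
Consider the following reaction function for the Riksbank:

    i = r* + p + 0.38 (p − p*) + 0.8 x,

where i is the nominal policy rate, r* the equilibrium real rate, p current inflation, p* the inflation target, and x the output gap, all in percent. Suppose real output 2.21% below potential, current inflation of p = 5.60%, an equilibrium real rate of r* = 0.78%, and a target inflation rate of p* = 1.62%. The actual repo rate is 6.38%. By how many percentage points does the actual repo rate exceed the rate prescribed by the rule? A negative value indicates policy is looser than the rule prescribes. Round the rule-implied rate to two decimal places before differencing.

Output 2.21% below potential → x = -2.21.
i = 0.78 + 5.60 + 0.38 × (5.60 − 1.62) + 0.8 × (-2.21)
   = 0.78 + 5.6 + 1.5124 − 1.768 = 6.12
Deviation = 6.38 − 6.12 = 0.26 pp.

0.26 pp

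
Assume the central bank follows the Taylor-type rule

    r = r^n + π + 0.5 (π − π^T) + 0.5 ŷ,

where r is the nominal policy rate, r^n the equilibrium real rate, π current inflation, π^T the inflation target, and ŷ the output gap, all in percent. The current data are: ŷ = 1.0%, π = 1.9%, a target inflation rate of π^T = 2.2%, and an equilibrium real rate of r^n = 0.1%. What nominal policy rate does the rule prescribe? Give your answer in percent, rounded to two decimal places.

r = 0.1 + 1.9 + 0.5 × (1.9 − 2.2) + 0.5 × 1.0
   = 0.1 + 1.9 − 0.15 + 0.5 = 2.35

2.35%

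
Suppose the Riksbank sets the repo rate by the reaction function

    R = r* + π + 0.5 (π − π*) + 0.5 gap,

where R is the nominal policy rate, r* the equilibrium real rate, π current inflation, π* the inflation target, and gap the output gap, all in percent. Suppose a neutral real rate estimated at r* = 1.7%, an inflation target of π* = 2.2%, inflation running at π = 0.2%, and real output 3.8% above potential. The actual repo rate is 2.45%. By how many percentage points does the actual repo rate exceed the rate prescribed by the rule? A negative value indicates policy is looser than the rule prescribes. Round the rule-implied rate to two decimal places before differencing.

Output 3.8% above potential → gap = 3.8.
R = 1.7 + 0.2 + 0.5 × (0.2 − 2.2) + 0.5 × 3.8
   = 1.7 + 0.2 − 1 + 1.9 = 2.80
Deviation = 2.45 − 2.80 = -0.35 pp.

-0.35 pp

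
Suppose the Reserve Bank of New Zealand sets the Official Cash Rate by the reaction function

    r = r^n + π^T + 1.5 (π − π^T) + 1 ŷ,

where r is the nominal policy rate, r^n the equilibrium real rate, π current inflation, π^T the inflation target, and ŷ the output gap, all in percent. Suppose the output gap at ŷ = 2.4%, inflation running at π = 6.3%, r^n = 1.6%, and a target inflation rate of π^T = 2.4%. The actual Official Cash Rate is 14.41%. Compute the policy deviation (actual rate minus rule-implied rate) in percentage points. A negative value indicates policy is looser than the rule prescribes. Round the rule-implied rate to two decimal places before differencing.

2.16 pp

r = 1.6 + 2.4 + 1.5 × (6.3 − 2.4) + 1 × 2.4
   = 1.6 + 2.4 + 5.85 + 2.4 = 12.25
Deviation = 14.41 − 12.25 = 2.16 pp.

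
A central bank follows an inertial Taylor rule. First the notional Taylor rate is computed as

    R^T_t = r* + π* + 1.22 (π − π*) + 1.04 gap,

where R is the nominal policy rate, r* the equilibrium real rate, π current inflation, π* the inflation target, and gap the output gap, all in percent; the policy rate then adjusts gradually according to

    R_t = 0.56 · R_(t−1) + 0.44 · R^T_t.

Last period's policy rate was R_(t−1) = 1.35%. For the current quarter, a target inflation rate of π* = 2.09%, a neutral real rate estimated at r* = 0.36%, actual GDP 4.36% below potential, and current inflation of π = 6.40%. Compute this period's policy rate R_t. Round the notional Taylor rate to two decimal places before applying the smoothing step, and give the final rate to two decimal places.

2.15%

Output 4.36% below potential → gap = -4.36.
R^T_t = 0.36 + 2.09 + 1.22 × (6.40 − 2.09) + 1.04 × (-4.36)
   = 0.36 + 2.09 + 5.2582 − 4.5344 = 3.17
R_t = 0.56 × 1.35 + 0.44 × 3.17 = 0.756 + 1.3948 = 2.15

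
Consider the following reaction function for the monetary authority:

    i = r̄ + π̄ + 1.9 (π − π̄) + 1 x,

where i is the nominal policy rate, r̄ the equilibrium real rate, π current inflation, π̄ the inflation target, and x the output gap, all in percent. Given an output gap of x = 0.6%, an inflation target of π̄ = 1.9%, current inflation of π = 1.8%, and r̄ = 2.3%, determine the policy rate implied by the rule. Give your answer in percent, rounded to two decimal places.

4.61%

i = 2.3 + 1.9 + 1.9 × (1.8 − 1.9) + 1 × 0.6
   = 2.3 + 1.9 − 0.19 + 0.6 = 4.61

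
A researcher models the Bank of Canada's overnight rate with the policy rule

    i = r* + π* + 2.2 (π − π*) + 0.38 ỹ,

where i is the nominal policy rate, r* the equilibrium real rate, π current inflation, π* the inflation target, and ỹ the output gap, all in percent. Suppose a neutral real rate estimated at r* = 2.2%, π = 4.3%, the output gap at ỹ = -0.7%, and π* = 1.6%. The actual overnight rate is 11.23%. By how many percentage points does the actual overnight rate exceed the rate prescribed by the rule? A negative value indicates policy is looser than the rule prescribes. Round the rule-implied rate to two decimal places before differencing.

1.76 pp

i = 2.2 + 1.6 + 2.2 × (4.3 − 1.6) + 0.38 × (-0.7)
   = 2.2 + 1.6 + 5.94 − 0.266 = 9.47
Deviation = 11.23 − 9.47 = 1.76 pp.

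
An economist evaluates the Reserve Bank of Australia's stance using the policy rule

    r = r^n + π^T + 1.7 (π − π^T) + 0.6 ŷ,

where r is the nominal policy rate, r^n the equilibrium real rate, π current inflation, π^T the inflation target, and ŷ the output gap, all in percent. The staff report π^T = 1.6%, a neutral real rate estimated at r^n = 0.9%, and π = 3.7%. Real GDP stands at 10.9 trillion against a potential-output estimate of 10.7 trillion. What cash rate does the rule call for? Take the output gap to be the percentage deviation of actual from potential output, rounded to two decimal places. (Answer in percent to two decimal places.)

7.19%

Output gap = 100 × (10.9 − 10.7) / 10.7 = 1.87%.
r = 0.90 + 1.60 + 1.7 × (3.70 − 1.60) + 0.6 × 1.87
   = 0.90 + 1.6 + 3.57 + 1.122 = 7.19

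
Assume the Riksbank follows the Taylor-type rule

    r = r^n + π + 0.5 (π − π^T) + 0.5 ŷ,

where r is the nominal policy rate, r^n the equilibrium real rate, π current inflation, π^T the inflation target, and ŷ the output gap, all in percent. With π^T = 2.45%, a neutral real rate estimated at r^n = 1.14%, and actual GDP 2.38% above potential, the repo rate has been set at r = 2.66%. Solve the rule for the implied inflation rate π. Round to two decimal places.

Output 2.38% above potential → ŷ = 2.38.
Collecting π: r = r^n + (1 + 0.5) π − 0.5 π^T + 0.5 ŷ
1.5 π = 2.66 − 1.14 + 0.5 × 2.45 − 0.5 × 2.38 = 1.555
π = 1.555 / 1.5 = 1.04

1.04%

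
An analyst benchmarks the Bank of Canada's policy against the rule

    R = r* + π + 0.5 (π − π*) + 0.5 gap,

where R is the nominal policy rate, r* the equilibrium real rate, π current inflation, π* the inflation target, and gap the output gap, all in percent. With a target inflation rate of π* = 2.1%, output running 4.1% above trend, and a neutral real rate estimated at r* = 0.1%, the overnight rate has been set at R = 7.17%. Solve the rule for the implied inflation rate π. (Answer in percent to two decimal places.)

4.05%

Output 4.1% above potential → gap = 4.1.
Collecting π: R = r* + (1 + 0.5) π − 0.5 π* + 0.5 gap
1.5 π = 7.17 − 0.1 + 0.5 × 2.1 − 0.5 × 4.1 = 6.07
π = 6.07 / 1.5 = 4.05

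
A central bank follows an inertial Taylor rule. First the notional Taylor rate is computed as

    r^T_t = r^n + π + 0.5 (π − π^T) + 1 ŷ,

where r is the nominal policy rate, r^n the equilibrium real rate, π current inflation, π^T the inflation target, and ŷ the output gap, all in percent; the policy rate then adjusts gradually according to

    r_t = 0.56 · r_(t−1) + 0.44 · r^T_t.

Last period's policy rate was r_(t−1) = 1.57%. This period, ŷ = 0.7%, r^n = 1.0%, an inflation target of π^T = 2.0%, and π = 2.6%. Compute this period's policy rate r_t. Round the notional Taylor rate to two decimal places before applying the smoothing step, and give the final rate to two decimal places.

r^T_t = 1.0 + 2.6 + 0.5 × (2.6 − 2.0) + 1 × 0.7
   = 1.0 + 2.6 + 0.3 + 0.7 = 4.60
r_t = 0.56 × 1.57 + 0.44 × 4.60 = 0.8792 + 2.024 = 2.90

2.90%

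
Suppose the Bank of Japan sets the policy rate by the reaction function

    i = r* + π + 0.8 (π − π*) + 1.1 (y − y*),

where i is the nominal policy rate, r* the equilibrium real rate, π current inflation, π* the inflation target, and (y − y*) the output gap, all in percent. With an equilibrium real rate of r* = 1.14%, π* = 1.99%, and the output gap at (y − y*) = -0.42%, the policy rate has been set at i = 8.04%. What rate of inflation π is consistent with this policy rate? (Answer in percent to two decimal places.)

4.97%

Collecting π: i = r* + (1 + 0.8) π − 0.8 π* + 1.1 (y − y*)
1.8 π = 8.04 − 1.14 + 0.8 × 1.99 − 1.1 × (-0.42) = 8.954
π = 8.954 / 1.8 = 4.97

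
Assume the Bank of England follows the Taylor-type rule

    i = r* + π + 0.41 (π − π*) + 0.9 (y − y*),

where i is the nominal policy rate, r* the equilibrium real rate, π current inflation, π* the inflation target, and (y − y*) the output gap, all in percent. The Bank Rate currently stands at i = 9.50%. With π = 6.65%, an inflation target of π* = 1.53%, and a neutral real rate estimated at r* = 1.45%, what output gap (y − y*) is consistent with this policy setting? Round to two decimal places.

0.9 (y − y*) = 9.50 − 1.45 − 6.65 − 0.41 × (6.65 − 1.53) = -0.6992
(y − y*) = -0.6992 / 0.9 = -0.78

-0.78%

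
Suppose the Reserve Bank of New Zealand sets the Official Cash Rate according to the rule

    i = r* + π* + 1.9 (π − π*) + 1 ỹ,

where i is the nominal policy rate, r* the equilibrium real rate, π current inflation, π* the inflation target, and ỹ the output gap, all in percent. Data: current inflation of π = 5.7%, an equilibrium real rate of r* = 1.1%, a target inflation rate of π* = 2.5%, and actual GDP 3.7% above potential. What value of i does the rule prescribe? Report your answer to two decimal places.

Output 3.7% above potential → ỹ = 3.7.
i = 1.1 + 2.5 + 1.9 × (5.7 − 2.5) + 1 × 3.7
   = 1.1 + 2.5 + 6.08 + 3.7 = 13.38

13.38%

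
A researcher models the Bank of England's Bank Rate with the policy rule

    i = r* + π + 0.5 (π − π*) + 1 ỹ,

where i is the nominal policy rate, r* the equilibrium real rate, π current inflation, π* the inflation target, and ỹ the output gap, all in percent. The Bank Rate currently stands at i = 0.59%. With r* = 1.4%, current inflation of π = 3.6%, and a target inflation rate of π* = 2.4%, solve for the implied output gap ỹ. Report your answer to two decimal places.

-5.01%

1 ỹ = 0.59 − 1.4 − 3.6 − 0.5 × (3.6 − 2.4) = -5.01
ỹ = -5.01 / 1 = -5.01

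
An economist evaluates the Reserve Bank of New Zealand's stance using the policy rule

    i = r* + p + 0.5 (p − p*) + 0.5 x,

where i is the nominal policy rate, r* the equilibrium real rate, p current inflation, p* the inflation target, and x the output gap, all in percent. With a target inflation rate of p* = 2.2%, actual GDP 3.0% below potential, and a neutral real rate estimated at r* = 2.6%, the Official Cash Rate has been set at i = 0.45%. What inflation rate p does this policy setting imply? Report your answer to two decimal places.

0.30%

Output 3.0% below potential → x = -3.0.
Collecting p: i = r* + (1 + 0.5) p − 0.5 p* + 0.5 x
1.5 p = 0.45 − 2.6 + 0.5 × 2.2 − 0.5 × (-3.0) = 0.45
p = 0.45 / 1.5 = 0.30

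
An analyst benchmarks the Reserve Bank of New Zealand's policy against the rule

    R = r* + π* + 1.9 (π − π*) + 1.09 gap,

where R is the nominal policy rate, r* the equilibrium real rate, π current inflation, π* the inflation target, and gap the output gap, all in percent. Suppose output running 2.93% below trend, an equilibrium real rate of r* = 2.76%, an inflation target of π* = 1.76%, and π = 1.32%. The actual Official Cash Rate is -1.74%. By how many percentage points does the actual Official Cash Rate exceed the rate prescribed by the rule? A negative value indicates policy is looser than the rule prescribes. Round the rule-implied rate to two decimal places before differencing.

Output 2.93% below potential → gap = -2.93.
R = 2.76 + 1.76 + 1.9 × (1.32 − 1.76) + 1.09 × (-2.93)
   = 2.76 + 1.76 − 0.836 − 3.1937 = 0.49
Deviation = -1.74 − 0.49 = -2.23 pp.

-2.23 pp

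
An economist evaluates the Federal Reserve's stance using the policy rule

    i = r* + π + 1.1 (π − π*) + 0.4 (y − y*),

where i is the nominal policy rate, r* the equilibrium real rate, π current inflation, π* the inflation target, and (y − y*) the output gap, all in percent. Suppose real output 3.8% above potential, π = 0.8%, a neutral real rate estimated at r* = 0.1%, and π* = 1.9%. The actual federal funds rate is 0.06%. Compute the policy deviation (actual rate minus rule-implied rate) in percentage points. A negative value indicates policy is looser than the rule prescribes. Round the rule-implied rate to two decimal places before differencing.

-1.15 pp

Output 3.8% above potential → (y − y*) = 3.8.
i = 0.1 + 0.8 + 1.1 × (0.8 − 1.9) + 0.4 × 3.8
   = 0.1 + 0.8 − 1.21 + 1.52 = 1.21
Deviation = 0.06 − 1.21 = -1.15 pp.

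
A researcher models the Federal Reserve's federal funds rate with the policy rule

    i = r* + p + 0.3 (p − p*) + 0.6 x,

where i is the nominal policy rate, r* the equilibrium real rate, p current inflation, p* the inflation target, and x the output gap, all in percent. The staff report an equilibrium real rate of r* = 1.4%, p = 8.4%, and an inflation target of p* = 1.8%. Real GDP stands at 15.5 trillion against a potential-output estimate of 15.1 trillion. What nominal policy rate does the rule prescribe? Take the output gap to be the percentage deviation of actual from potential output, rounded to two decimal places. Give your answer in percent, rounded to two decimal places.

13.37%

Output gap = 100 × (15.5 − 15.1) / 15.1 = 2.65%.
i = 1.40 + 8.40 + 0.3 × (8.40 − 1.80) + 0.6 × 2.65
   = 1.40 + 8.4 + 1.98 + 1.59 = 13.37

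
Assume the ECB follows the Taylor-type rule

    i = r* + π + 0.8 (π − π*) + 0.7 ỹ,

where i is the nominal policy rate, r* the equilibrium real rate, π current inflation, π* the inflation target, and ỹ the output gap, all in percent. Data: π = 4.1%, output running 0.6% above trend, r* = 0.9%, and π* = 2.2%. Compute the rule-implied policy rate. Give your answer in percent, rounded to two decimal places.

Output 0.6% above potential → ỹ = 0.6.
i = 0.9 + 4.1 + 0.8 × (4.1 − 2.2) + 0.7 × 0.6
   = 0.9 + 4.1 + 1.52 + 0.42 = 6.94

6.94%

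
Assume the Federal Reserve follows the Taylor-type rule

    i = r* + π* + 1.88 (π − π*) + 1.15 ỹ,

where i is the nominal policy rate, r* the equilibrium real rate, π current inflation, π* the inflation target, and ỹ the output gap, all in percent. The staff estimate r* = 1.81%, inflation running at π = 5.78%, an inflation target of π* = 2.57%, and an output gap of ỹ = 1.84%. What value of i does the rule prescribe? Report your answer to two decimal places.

12.53%

i = 1.81 + 2.57 + 1.88 × (5.78 − 2.57) + 1.15 × 1.84
   = 1.81 + 2.57 + 6.0348 + 2.116 = 12.53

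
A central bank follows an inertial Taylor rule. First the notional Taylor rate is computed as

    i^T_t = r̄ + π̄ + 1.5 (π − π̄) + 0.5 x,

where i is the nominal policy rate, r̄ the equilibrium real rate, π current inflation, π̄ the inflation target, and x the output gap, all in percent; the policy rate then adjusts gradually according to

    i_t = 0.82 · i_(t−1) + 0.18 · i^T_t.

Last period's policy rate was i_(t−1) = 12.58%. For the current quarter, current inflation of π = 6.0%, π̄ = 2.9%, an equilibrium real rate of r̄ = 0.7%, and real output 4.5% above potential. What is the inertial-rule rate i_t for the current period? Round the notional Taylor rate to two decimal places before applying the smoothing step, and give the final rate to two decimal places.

12.21%

Output 4.5% above potential → x = 4.5.
i^T_t = 0.7 + 2.9 + 1.5 × (6.0 − 2.9) + 0.5 × 4.5
   = 0.7 + 2.9 + 4.65 + 2.25 = 10.50
i_t = 0.82 × 12.58 + 0.18 × 10.50 = 10.3156 + 1.89 = 12.21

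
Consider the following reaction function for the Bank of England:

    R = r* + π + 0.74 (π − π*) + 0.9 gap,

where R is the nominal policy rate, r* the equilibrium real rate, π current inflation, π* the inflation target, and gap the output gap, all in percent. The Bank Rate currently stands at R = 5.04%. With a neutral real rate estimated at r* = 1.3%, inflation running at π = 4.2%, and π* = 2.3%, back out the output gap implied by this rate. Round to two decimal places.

0.9 gap = 5.04 − 1.3 − 4.2 − 0.74 × (4.2 − 2.3) = -1.866
gap = -1.866 / 0.9 = -2.07

-2.07%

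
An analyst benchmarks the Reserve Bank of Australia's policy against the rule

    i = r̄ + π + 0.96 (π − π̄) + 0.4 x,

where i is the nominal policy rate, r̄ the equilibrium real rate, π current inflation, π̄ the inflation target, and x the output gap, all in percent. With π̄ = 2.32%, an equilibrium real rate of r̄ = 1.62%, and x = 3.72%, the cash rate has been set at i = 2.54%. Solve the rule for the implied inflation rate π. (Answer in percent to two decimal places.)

Collecting π: i = r̄ + (1 + 0.96) π − 0.96 π̄ + 0.4 x
1.96 π = 2.54 − 1.62 + 0.96 × 2.32 − 0.4 × 3.72 = 1.6592
π = 1.6592 / 1.96 = 0.85

0.85%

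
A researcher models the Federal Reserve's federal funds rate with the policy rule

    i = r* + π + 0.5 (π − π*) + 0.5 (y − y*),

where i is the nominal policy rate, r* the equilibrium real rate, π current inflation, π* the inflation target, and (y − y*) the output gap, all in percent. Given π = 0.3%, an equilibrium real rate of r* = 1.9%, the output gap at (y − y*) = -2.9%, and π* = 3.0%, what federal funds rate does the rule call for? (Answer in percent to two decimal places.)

-0.60%

i = 1.9 + 0.3 + 0.5 × (0.3 − 3.0) + 0.5 × (-2.9)
   = 1.9 + 0.3 − 1.35 − 1.45 = -0.60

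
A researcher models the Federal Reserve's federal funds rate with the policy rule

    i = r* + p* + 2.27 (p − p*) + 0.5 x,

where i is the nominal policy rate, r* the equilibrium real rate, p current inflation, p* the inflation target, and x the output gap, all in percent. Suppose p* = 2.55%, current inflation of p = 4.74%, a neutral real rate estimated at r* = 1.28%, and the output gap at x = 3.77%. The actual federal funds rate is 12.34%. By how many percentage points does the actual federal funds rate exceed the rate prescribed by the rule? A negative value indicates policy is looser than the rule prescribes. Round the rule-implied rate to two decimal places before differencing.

i = 1.28 + 2.55 + 2.27 × (4.74 − 2.55) + 0.5 × 3.77
   = 1.28 + 2.55 + 4.9713 + 1.885 = 10.69
Deviation = 12.34 − 10.69 = 1.65 pp.

1.65 pp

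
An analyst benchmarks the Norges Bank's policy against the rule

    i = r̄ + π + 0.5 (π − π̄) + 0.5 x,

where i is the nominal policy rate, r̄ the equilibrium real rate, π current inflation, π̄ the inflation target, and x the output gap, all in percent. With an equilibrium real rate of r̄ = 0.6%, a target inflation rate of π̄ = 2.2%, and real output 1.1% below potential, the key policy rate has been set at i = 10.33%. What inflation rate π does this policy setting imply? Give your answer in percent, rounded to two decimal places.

7.59%

Output 1.1% below potential → x = -1.1.
Collecting π: i = r̄ + (1 + 0.5) π − 0.5 π̄ + 0.5 x
1.5 π = 10.33 − 0.6 + 0.5 × 2.2 − 0.5 × (-1.1) = 11.38
π = 11.38 / 1.5 = 7.59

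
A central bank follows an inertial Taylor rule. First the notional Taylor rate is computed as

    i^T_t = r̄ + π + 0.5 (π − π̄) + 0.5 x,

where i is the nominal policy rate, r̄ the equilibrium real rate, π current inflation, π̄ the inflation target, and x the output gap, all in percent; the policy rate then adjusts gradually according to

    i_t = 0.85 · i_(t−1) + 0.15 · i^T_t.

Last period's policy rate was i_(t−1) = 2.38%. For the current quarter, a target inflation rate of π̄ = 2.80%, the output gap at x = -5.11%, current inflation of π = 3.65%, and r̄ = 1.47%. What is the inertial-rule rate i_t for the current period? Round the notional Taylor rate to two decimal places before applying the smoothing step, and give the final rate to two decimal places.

i^T_t = 1.47 + 3.65 + 0.5 × (3.65 − 2.80) + 0.5 × (-5.11)
   = 1.47 + 3.65 + 0.425 − 2.555 = 2.99
i_t = 0.85 × 2.38 + 0.15 × 2.99 = 2.023 + 0.4485 = 2.47

2.47%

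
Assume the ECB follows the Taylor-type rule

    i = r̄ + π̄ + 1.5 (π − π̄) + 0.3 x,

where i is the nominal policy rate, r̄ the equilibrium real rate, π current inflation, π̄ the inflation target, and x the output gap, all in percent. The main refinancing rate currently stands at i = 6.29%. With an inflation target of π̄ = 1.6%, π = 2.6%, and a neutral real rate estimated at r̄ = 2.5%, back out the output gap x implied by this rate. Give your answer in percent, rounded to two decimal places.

0.3 x = 6.29 − 2.5 − 1.6 − 1.5 × (2.6 − 1.6) = 0.69
x = 0.69 / 0.3 = 2.30

2.30%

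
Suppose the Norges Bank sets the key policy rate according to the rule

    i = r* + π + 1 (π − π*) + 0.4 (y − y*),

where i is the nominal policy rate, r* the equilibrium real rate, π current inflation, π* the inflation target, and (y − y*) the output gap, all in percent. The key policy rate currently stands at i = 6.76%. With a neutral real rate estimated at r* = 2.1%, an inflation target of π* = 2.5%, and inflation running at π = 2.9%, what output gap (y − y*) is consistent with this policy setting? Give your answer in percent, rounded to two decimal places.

3.40%

0.4 (y − y*) = 6.76 − 2.1 − 2.9 − 1 × (2.9 − 2.5) = 1.36
(y − y*) = 1.36 / 0.4 = 3.40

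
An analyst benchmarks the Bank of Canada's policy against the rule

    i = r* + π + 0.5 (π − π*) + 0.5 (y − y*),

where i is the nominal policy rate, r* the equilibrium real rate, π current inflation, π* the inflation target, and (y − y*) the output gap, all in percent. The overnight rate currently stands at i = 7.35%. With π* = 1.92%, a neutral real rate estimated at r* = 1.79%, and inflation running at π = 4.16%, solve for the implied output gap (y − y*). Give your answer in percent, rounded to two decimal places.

0.5 (y − y*) = 7.35 − 1.79 − 4.16 − 0.5 × (4.16 − 1.92) = 0.28
(y − y*) = 0.28 / 0.5 = 0.56

0.56%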